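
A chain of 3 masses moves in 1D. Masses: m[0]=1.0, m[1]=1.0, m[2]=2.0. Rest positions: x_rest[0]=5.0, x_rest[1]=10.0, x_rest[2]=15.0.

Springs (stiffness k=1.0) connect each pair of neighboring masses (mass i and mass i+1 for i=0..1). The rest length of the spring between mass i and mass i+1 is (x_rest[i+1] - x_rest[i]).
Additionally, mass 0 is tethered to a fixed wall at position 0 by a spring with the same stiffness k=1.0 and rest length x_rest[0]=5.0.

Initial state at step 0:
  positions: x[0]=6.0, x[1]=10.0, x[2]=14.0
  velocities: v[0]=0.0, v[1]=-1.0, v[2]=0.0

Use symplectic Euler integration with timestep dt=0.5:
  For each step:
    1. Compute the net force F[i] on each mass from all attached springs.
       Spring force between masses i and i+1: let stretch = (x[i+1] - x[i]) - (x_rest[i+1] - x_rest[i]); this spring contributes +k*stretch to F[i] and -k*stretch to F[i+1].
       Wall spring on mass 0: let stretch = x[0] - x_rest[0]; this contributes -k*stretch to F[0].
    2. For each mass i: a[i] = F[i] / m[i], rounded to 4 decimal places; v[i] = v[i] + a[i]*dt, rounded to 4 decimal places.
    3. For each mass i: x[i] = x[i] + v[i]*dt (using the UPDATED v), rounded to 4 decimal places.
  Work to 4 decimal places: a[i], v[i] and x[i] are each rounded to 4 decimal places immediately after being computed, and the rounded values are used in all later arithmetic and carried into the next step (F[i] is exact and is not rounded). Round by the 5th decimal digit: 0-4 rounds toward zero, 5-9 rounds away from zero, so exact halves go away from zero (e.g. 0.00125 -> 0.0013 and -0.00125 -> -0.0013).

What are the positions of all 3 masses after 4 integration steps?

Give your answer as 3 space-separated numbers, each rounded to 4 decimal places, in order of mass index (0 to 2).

Answer: 3.2061 8.8355 14.5449

Derivation:
Step 0: x=[6.0000 10.0000 14.0000] v=[0.0000 -1.0000 0.0000]
Step 1: x=[5.5000 9.5000 14.1250] v=[-1.0000 -1.0000 0.2500]
Step 2: x=[4.6250 9.1563 14.2969] v=[-1.7500 -0.6875 0.3438]
Step 3: x=[3.7266 8.9649 14.4513] v=[-1.7969 -0.3829 0.3087]
Step 4: x=[3.2061 8.8355 14.5449] v=[-1.0411 -0.2589 0.1871]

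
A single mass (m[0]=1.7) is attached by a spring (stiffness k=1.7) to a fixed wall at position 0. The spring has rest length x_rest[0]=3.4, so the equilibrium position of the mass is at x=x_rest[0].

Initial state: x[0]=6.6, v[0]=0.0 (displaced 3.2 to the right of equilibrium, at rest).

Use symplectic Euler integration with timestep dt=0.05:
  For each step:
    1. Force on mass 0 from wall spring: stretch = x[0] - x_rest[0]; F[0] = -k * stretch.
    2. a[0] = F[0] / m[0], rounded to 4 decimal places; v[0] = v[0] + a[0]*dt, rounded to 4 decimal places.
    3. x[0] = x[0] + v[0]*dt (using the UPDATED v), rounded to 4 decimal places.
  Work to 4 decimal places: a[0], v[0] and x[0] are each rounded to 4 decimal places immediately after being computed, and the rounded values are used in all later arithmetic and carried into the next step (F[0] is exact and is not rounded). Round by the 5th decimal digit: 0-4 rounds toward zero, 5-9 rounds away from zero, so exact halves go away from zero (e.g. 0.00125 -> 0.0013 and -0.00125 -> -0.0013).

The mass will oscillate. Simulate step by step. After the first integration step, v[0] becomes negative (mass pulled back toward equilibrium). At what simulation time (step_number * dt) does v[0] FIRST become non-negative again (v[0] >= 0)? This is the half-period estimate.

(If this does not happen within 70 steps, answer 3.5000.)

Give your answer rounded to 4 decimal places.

Step 0: x=[6.6000] v=[0.0000]
Step 1: x=[6.5920] v=[-0.1600]
Step 2: x=[6.5760] v=[-0.3196]
Step 3: x=[6.5521] v=[-0.4784]
Step 4: x=[6.5203] v=[-0.6360]
Step 5: x=[6.4807] v=[-0.7920]
Step 6: x=[6.4334] v=[-0.9460]
Step 7: x=[6.3785] v=[-1.0977]
Step 8: x=[6.3162] v=[-1.2466]
Step 9: x=[6.2466] v=[-1.3924]
Step 10: x=[6.1699] v=[-1.5347]
Step 11: x=[6.0862] v=[-1.6732]
Step 12: x=[5.9958] v=[-1.8075]
Step 13: x=[5.8989] v=[-1.9373]
Step 14: x=[5.7958] v=[-2.0622]
Step 15: x=[5.6867] v=[-2.1820]
Step 16: x=[5.5719] v=[-2.2963]
Step 17: x=[5.4517] v=[-2.4049]
Step 18: x=[5.3263] v=[-2.5075]
Step 19: x=[5.1961] v=[-2.6038]
Step 20: x=[5.0614] v=[-2.6936]
Step 21: x=[4.9226] v=[-2.7767]
Step 22: x=[4.7800] v=[-2.8528]
Step 23: x=[4.6339] v=[-2.9218]
Step 24: x=[4.4847] v=[-2.9835]
Step 25: x=[4.3328] v=[-3.0377]
Step 26: x=[4.1786] v=[-3.0843]
Step 27: x=[4.0224] v=[-3.1232]
Step 28: x=[3.8647] v=[-3.1543]
Step 29: x=[3.7058] v=[-3.1775]
Step 30: x=[3.5462] v=[-3.1928]
Step 31: x=[3.3862] v=[-3.2001]
Step 32: x=[3.2262] v=[-3.1994]
Step 33: x=[3.0667] v=[-3.1907]
Step 34: x=[2.9080] v=[-3.1740]
Step 35: x=[2.7505] v=[-3.1494]
Step 36: x=[2.5947] v=[-3.1169]
Step 37: x=[2.4409] v=[-3.0766]
Step 38: x=[2.2895] v=[-3.0286]
Step 39: x=[2.1408] v=[-2.9731]
Step 40: x=[1.9953] v=[-2.9101]
Step 41: x=[1.8533] v=[-2.8399]
Step 42: x=[1.7152] v=[-2.7626]
Step 43: x=[1.5813] v=[-2.6784]
Step 44: x=[1.4519] v=[-2.5875]
Step 45: x=[1.3274] v=[-2.4901]
Step 46: x=[1.2081] v=[-2.3865]
Step 47: x=[1.0943] v=[-2.2769]
Step 48: x=[0.9862] v=[-2.1616]
Step 49: x=[0.8842] v=[-2.0409]
Step 50: x=[0.7884] v=[-1.9151]
Step 51: x=[0.6992] v=[-1.7845]
Step 52: x=[0.6167] v=[-1.6495]
Step 53: x=[0.5412] v=[-1.5103]
Step 54: x=[0.4728] v=[-1.3674]
Step 55: x=[0.4118] v=[-1.2210]
Step 56: x=[0.3582] v=[-1.0716]
Step 57: x=[0.3122] v=[-0.9195]
Step 58: x=[0.2739] v=[-0.7651]
Step 59: x=[0.2435] v=[-0.6088]
Step 60: x=[0.2210] v=[-0.4510]
Step 61: x=[0.2064] v=[-0.2921]
Step 62: x=[0.1998] v=[-0.1324]
Step 63: x=[0.2012] v=[0.0276]
First v>=0 after going negative at step 63, time=3.1500

Answer: 3.1500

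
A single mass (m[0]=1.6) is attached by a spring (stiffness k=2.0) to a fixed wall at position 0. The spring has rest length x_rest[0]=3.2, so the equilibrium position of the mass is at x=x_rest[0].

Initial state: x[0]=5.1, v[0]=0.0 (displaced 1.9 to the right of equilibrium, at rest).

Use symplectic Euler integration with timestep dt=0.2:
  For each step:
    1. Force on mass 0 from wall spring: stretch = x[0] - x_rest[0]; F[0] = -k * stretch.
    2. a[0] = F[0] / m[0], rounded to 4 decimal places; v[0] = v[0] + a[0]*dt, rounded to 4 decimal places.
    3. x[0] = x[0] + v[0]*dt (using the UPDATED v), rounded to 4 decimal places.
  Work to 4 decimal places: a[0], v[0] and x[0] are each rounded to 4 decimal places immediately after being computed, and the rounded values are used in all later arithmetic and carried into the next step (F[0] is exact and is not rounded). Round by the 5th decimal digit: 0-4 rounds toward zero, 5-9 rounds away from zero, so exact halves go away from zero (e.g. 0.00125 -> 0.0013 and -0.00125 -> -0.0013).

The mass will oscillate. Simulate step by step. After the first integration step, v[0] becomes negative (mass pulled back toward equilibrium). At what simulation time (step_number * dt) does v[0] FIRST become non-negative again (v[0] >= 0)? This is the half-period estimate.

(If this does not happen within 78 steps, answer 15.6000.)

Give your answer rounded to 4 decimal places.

Answer: 3.0000

Derivation:
Step 0: x=[5.1000] v=[0.0000]
Step 1: x=[5.0050] v=[-0.4750]
Step 2: x=[4.8197] v=[-0.9263]
Step 3: x=[4.5535] v=[-1.3312]
Step 4: x=[4.2196] v=[-1.6696]
Step 5: x=[3.8347] v=[-1.9245]
Step 6: x=[3.4181] v=[-2.0832]
Step 7: x=[2.9906] v=[-2.1377]
Step 8: x=[2.5735] v=[-2.0853]
Step 9: x=[2.1878] v=[-1.9287]
Step 10: x=[1.8527] v=[-1.6756]
Step 11: x=[1.5849] v=[-1.3388]
Step 12: x=[1.3979] v=[-0.9350]
Step 13: x=[1.3010] v=[-0.4845]
Step 14: x=[1.2991] v=[-0.0097]
Step 15: x=[1.3922] v=[0.4655]
First v>=0 after going negative at step 15, time=3.0000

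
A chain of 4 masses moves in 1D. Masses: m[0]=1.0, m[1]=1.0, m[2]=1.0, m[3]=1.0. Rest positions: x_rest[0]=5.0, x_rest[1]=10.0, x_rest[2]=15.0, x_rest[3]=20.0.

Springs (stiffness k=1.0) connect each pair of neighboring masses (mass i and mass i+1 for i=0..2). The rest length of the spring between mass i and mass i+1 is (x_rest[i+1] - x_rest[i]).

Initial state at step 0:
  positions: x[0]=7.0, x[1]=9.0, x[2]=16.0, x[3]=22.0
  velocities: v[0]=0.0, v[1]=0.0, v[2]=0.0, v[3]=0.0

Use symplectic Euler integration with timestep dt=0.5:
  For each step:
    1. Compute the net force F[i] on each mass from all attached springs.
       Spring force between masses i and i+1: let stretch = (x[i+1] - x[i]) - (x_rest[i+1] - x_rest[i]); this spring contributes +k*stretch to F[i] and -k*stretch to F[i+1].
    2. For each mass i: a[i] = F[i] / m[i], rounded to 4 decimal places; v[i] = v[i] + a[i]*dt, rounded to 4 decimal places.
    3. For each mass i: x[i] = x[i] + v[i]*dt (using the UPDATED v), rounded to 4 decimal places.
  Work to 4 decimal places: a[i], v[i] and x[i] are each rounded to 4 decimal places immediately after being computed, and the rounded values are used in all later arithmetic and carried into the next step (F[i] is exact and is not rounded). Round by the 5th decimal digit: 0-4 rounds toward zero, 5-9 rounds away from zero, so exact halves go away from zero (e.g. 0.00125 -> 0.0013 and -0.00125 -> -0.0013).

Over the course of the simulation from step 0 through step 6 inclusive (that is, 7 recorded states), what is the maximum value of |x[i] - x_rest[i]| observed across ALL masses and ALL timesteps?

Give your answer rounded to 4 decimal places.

Step 0: x=[7.0000 9.0000 16.0000 22.0000] v=[0.0000 0.0000 0.0000 0.0000]
Step 1: x=[6.2500 10.2500 15.7500 21.7500] v=[-1.5000 2.5000 -0.5000 -0.5000]
Step 2: x=[5.2500 11.8750 15.6250 21.2500] v=[-2.0000 3.2500 -0.2500 -1.0000]
Step 3: x=[4.6563 12.7813 15.9688 20.5938] v=[-1.1875 1.8125 0.6875 -1.3125]
Step 4: x=[4.8438 12.4532 16.6720 20.0313] v=[0.3750 -0.6563 1.4063 -1.1250]
Step 5: x=[5.6837 11.2774 17.1603 19.8790] v=[1.6797 -2.3516 0.9766 -0.3047]
Step 6: x=[6.6720 10.1739 16.8576 20.2970] v=[1.9766 -2.2070 -0.6055 0.8360]
Max displacement = 2.7813

Answer: 2.7813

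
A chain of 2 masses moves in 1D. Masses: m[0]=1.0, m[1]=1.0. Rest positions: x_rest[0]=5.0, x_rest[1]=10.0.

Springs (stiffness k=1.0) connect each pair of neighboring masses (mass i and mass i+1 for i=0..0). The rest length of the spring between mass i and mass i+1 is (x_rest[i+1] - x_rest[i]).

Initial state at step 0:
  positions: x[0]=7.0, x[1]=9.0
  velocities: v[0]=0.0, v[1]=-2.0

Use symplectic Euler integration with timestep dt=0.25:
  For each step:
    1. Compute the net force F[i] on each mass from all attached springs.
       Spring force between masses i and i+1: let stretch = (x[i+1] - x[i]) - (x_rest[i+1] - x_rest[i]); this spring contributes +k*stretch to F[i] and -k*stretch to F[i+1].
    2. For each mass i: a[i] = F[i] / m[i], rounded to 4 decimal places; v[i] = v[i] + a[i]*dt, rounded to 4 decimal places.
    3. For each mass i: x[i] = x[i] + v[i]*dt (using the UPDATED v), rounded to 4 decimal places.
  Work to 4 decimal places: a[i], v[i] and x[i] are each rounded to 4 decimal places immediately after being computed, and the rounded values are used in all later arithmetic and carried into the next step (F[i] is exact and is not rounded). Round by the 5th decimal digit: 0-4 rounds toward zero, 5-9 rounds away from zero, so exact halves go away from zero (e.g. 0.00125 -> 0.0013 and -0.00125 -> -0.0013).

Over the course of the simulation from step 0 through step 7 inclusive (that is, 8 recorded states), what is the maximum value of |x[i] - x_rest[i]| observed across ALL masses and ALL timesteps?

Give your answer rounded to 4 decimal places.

Answer: 2.1678

Derivation:
Step 0: x=[7.0000 9.0000] v=[0.0000 -2.0000]
Step 1: x=[6.8125 8.6875] v=[-0.7500 -1.2500]
Step 2: x=[6.4297 8.5703] v=[-1.5313 -0.4688]
Step 3: x=[5.8682 8.6318] v=[-2.2462 0.2461]
Step 4: x=[5.1669 8.8331] v=[-2.8053 0.8052]
Step 5: x=[4.3822 9.1178] v=[-3.1388 1.1387]
Step 6: x=[3.5810 9.4190] v=[-3.2049 1.2048]
Step 7: x=[2.8322 9.6678] v=[-2.9954 0.9953]
Max displacement = 2.1678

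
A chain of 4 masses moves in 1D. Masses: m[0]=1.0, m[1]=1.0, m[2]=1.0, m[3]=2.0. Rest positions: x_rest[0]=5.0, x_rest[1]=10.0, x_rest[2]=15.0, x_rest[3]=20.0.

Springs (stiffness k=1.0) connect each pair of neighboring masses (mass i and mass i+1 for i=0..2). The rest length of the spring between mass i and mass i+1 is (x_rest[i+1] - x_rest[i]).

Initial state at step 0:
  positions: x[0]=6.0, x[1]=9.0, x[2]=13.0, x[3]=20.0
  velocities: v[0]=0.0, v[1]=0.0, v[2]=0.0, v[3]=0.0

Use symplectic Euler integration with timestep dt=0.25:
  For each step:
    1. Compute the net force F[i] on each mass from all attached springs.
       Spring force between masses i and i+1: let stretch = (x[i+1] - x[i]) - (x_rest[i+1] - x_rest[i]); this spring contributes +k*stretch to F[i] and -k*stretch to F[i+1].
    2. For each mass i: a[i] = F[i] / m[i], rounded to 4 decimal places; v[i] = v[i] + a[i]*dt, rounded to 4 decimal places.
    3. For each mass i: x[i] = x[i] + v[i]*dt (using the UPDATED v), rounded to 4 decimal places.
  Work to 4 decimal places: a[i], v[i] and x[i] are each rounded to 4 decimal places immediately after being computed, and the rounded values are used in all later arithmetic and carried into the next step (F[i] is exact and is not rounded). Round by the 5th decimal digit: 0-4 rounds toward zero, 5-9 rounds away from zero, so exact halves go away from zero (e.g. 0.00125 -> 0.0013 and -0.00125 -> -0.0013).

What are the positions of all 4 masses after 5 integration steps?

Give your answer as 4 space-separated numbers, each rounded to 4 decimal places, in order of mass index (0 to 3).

Step 0: x=[6.0000 9.0000 13.0000 20.0000] v=[0.0000 0.0000 0.0000 0.0000]
Step 1: x=[5.8750 9.0625 13.1875 19.9375] v=[-0.5000 0.2500 0.7500 -0.2500]
Step 2: x=[5.6367 9.1836 13.5391 19.8203] v=[-0.9531 0.4844 1.4063 -0.4688]
Step 3: x=[5.3076 9.3553 14.0110 19.6631] v=[-1.3164 0.6866 1.8877 -0.6290]
Step 4: x=[4.9190 9.5650 14.5452 19.4855] v=[-1.5545 0.8386 2.1368 -0.7105]
Step 5: x=[4.5083 9.7956 15.0769 19.3098] v=[-1.6430 0.9222 2.1268 -0.7030]

Answer: 4.5083 9.7956 15.0769 19.3098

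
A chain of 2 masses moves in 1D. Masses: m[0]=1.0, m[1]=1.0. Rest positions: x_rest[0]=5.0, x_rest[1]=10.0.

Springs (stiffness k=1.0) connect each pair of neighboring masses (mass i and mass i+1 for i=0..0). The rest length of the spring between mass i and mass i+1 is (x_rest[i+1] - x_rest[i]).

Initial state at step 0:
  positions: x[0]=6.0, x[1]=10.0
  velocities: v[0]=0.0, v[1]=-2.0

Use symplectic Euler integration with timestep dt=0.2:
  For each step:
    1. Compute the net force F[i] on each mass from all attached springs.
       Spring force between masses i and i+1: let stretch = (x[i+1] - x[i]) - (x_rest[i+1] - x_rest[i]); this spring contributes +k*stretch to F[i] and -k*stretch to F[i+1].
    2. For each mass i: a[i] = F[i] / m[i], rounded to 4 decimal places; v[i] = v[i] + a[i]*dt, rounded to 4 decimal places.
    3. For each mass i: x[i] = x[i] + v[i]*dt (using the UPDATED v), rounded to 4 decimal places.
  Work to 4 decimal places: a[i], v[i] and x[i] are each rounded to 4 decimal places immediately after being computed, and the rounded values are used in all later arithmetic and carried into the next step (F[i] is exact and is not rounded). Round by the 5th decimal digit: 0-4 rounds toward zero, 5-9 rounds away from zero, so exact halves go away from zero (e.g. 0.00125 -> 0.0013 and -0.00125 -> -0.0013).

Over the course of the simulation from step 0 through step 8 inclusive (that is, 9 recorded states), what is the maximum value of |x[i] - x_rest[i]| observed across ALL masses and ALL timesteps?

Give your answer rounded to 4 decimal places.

Step 0: x=[6.0000 10.0000] v=[0.0000 -2.0000]
Step 1: x=[5.9600 9.6400] v=[-0.2000 -1.8000]
Step 2: x=[5.8672 9.3328] v=[-0.4640 -1.5360]
Step 3: x=[5.7130 9.0870] v=[-0.7709 -1.2291]
Step 4: x=[5.4938 8.9062] v=[-1.0961 -0.9039]
Step 5: x=[5.2111 8.7889] v=[-1.4136 -0.5864]
Step 6: x=[4.8715 8.7285] v=[-1.6980 -0.3020]
Step 7: x=[4.4862 8.7138] v=[-1.9266 -0.0734]
Step 8: x=[4.0700 8.7300] v=[-2.0811 0.0811]
Max displacement = 1.2862

Answer: 1.2862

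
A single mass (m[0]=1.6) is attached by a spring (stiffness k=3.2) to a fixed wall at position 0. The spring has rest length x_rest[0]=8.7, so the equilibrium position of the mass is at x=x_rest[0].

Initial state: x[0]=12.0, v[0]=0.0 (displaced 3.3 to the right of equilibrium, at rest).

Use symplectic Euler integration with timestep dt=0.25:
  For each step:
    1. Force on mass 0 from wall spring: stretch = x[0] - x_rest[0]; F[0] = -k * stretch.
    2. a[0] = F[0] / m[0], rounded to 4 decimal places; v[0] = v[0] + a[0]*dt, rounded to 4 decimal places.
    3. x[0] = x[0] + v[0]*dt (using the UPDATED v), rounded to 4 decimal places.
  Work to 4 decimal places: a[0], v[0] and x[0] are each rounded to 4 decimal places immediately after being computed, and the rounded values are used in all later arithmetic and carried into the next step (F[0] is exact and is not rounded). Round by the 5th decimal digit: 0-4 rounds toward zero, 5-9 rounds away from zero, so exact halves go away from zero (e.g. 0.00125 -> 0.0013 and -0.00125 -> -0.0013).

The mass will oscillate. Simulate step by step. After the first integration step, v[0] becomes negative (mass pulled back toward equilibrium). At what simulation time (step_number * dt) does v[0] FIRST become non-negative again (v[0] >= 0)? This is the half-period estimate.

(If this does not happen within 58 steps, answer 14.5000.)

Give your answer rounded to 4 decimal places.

Step 0: x=[12.0000] v=[0.0000]
Step 1: x=[11.5875] v=[-1.6500]
Step 2: x=[10.8141] v=[-3.0938]
Step 3: x=[9.7764] v=[-4.1509]
Step 4: x=[8.6041] v=[-4.6891]
Step 5: x=[7.4438] v=[-4.6412]
Step 6: x=[6.4405] v=[-4.0131]
Step 7: x=[5.7197] v=[-2.8834]
Step 8: x=[5.3714] v=[-1.3933]
Step 9: x=[5.4392] v=[0.2710]
First v>=0 after going negative at step 9, time=2.2500

Answer: 2.2500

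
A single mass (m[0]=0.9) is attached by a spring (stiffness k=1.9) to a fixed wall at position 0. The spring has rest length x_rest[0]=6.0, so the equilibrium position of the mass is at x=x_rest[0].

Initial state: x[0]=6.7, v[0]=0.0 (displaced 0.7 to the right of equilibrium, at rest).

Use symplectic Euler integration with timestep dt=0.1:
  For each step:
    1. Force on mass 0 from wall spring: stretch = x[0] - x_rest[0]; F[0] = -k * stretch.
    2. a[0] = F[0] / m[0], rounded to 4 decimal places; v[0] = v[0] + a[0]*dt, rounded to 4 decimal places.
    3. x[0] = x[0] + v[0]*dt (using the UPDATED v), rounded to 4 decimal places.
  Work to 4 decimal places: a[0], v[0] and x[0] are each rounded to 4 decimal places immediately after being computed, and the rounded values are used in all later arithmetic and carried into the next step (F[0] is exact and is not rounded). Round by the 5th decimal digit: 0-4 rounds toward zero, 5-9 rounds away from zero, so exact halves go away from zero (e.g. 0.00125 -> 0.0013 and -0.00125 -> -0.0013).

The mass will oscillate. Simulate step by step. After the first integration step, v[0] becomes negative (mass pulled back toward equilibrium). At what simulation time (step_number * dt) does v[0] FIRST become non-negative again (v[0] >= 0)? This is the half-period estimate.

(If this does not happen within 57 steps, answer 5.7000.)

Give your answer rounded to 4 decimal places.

Answer: 2.2000

Derivation:
Step 0: x=[6.7000] v=[0.0000]
Step 1: x=[6.6852] v=[-0.1478]
Step 2: x=[6.6560] v=[-0.2925]
Step 3: x=[6.6129] v=[-0.4310]
Step 4: x=[6.5569] v=[-0.5604]
Step 5: x=[6.4891] v=[-0.6780]
Step 6: x=[6.4110] v=[-0.7813]
Step 7: x=[6.3242] v=[-0.8681]
Step 8: x=[6.2306] v=[-0.9365]
Step 9: x=[6.1321] v=[-0.9852]
Step 10: x=[6.0308] v=[-1.0131]
Step 11: x=[5.9288] v=[-1.0196]
Step 12: x=[5.8283] v=[-1.0046]
Step 13: x=[5.7315] v=[-0.9684]
Step 14: x=[5.6403] v=[-0.9117]
Step 15: x=[5.5567] v=[-0.8358]
Step 16: x=[5.4825] v=[-0.7422]
Step 17: x=[5.4192] v=[-0.6330]
Step 18: x=[5.3682] v=[-0.5104]
Step 19: x=[5.3305] v=[-0.3770]
Step 20: x=[5.3069] v=[-0.2357]
Step 21: x=[5.2980] v=[-0.0894]
Step 22: x=[5.3039] v=[0.0588]
First v>=0 after going negative at step 22, time=2.2000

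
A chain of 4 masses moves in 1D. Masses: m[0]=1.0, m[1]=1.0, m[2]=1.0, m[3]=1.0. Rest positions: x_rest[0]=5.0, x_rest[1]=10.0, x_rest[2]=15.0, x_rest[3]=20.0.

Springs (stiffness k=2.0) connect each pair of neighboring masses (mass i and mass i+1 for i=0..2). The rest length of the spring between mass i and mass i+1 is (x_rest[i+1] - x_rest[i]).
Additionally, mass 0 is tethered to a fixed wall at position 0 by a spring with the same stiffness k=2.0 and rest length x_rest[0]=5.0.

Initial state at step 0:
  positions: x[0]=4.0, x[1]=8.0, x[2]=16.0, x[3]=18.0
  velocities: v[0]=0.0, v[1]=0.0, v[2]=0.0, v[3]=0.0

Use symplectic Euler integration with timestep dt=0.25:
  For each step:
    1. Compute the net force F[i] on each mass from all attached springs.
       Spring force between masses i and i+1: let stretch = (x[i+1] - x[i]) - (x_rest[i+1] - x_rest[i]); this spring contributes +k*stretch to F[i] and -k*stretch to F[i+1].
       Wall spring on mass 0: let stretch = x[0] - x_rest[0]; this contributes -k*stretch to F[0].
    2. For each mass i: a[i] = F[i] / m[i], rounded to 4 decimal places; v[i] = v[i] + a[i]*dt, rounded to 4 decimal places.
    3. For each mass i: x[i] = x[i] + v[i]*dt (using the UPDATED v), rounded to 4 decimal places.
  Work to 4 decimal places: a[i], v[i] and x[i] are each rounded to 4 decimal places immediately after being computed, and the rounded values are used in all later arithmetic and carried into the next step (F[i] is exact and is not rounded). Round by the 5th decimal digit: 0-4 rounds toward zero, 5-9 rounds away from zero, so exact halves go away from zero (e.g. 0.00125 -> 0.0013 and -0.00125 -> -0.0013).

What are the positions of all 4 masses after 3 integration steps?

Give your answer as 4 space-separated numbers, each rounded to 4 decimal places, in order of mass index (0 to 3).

Answer: 4.2696 10.0059 12.8653 19.6016

Derivation:
Step 0: x=[4.0000 8.0000 16.0000 18.0000] v=[0.0000 0.0000 0.0000 0.0000]
Step 1: x=[4.0000 8.5000 15.2500 18.3750] v=[0.0000 2.0000 -3.0000 1.5000]
Step 2: x=[4.0625 9.2813 14.0469 18.9844] v=[0.2500 3.1250 -4.8125 2.4375]
Step 3: x=[4.2696 10.0059 12.8653 19.6016] v=[0.8282 2.8984 -4.7266 2.4688]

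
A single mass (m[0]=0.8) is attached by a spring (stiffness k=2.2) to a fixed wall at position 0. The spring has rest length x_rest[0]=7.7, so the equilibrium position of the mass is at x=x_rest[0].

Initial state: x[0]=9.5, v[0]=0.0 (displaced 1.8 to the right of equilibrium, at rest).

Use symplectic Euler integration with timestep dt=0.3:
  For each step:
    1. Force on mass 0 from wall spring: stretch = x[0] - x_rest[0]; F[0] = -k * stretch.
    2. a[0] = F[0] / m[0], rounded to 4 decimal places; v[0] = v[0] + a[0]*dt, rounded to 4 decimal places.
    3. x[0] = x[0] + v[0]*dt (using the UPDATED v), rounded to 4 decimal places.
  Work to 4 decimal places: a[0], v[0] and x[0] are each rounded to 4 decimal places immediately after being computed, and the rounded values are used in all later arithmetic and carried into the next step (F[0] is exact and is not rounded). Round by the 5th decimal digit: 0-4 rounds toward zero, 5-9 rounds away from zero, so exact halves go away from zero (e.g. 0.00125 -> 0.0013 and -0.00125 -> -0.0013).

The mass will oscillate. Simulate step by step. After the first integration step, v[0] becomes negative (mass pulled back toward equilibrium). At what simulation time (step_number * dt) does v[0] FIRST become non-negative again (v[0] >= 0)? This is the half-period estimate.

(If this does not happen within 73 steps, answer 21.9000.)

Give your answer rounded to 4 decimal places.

Step 0: x=[9.5000] v=[0.0000]
Step 1: x=[9.0545] v=[-1.4850]
Step 2: x=[8.2738] v=[-2.6025]
Step 3: x=[7.3510] v=[-3.0759]
Step 4: x=[6.5146] v=[-2.7880]
Step 5: x=[5.9716] v=[-1.8100]
Step 6: x=[5.8564] v=[-0.3841]
Step 7: x=[6.1975] v=[1.1369]
First v>=0 after going negative at step 7, time=2.1000

Answer: 2.1000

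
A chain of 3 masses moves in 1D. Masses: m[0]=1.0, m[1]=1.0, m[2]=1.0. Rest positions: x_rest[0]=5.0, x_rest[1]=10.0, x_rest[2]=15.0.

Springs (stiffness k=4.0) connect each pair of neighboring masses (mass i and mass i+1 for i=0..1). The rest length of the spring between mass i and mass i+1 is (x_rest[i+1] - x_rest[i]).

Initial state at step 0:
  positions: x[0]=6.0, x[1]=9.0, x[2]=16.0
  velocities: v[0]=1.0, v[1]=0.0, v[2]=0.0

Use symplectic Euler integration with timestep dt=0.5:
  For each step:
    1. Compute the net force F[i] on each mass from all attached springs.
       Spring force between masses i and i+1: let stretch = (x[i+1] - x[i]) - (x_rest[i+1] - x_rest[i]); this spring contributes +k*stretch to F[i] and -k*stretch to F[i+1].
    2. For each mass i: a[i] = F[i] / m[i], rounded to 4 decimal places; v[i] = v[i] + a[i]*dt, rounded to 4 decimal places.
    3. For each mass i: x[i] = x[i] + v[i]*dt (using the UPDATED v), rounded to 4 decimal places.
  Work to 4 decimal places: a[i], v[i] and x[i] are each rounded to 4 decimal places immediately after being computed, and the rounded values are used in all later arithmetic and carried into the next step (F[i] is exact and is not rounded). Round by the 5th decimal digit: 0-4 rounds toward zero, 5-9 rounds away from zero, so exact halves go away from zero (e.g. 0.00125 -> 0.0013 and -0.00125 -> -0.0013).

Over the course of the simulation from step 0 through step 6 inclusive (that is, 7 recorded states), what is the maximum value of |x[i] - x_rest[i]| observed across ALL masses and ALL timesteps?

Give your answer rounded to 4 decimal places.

Answer: 3.5000

Derivation:
Step 0: x=[6.0000 9.0000 16.0000] v=[1.0000 0.0000 0.0000]
Step 1: x=[4.5000 13.0000 14.0000] v=[-3.0000 8.0000 -4.0000]
Step 2: x=[6.5000 9.5000 16.0000] v=[4.0000 -7.0000 4.0000]
Step 3: x=[6.5000 9.5000 16.5000] v=[0.0000 0.0000 1.0000]
Step 4: x=[4.5000 13.5000 15.0000] v=[-4.0000 8.0000 -3.0000]
Step 5: x=[6.5000 10.0000 17.0000] v=[4.0000 -7.0000 4.0000]
Step 6: x=[7.0000 10.0000 17.0000] v=[1.0000 0.0000 0.0000]
Max displacement = 3.5000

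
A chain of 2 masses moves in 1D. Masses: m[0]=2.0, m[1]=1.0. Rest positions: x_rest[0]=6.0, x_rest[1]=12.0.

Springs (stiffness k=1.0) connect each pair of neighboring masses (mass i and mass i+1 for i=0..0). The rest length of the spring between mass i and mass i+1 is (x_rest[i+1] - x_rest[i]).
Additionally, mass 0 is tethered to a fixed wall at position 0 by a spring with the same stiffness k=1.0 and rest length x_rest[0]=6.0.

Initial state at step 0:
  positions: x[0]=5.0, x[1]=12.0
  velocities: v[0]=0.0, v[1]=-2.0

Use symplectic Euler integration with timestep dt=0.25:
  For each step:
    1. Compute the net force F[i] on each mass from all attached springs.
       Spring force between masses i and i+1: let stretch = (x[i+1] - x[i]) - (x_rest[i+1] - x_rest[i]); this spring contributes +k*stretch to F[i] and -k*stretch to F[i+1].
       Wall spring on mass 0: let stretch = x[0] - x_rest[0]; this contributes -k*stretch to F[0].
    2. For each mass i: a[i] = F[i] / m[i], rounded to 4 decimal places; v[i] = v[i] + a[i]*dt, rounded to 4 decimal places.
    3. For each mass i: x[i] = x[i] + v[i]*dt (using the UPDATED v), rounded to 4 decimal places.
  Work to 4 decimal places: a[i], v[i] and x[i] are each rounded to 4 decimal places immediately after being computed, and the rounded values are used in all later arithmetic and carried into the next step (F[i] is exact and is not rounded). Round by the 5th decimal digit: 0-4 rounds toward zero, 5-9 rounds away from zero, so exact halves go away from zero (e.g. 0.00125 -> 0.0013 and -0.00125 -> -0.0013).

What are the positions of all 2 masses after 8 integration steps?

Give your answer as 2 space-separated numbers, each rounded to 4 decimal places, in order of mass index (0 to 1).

Answer: 5.3854 9.0191

Derivation:
Step 0: x=[5.0000 12.0000] v=[0.0000 -2.0000]
Step 1: x=[5.0625 11.4375] v=[0.2500 -2.2500]
Step 2: x=[5.1660 10.8516] v=[0.4141 -2.3438]
Step 3: x=[5.2858 10.2853] v=[0.4791 -2.2652]
Step 4: x=[5.3966 9.7815] v=[0.4433 -2.0151]
Step 5: x=[5.4758 9.3787] v=[0.3168 -1.6113]
Step 6: x=[5.5059 9.1070] v=[0.1202 -1.0870]
Step 7: x=[5.4764 8.9852] v=[-0.1179 -0.4873]
Step 8: x=[5.3854 9.0191] v=[-0.3639 0.1355]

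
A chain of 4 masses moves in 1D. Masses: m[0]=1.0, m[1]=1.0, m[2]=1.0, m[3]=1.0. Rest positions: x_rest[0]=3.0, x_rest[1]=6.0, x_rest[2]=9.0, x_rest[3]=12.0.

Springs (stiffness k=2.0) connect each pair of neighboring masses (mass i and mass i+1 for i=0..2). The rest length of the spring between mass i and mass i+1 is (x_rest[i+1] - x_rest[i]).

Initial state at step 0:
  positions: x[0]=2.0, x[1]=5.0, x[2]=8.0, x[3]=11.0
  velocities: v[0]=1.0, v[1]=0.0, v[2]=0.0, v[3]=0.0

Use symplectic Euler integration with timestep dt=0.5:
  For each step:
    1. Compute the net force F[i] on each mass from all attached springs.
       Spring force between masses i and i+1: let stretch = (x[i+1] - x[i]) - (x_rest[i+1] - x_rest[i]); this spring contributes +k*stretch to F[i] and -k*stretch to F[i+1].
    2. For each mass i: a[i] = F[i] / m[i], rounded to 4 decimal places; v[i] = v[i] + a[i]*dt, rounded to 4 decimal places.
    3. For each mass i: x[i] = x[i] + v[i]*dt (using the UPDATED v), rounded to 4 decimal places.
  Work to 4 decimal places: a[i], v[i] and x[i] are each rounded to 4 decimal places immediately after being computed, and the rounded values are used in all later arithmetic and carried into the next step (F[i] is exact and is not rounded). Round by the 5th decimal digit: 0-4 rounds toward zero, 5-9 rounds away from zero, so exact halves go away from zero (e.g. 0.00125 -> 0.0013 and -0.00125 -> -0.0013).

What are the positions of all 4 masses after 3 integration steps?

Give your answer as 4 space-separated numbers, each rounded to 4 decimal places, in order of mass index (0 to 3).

Step 0: x=[2.0000 5.0000 8.0000 11.0000] v=[1.0000 0.0000 0.0000 0.0000]
Step 1: x=[2.5000 5.0000 8.0000 11.0000] v=[1.0000 0.0000 0.0000 0.0000]
Step 2: x=[2.7500 5.2500 8.0000 11.0000] v=[0.5000 0.5000 0.0000 0.0000]
Step 3: x=[2.7500 5.6250 8.1250 11.0000] v=[0.0000 0.7500 0.2500 0.0000]

Answer: 2.7500 5.6250 8.1250 11.0000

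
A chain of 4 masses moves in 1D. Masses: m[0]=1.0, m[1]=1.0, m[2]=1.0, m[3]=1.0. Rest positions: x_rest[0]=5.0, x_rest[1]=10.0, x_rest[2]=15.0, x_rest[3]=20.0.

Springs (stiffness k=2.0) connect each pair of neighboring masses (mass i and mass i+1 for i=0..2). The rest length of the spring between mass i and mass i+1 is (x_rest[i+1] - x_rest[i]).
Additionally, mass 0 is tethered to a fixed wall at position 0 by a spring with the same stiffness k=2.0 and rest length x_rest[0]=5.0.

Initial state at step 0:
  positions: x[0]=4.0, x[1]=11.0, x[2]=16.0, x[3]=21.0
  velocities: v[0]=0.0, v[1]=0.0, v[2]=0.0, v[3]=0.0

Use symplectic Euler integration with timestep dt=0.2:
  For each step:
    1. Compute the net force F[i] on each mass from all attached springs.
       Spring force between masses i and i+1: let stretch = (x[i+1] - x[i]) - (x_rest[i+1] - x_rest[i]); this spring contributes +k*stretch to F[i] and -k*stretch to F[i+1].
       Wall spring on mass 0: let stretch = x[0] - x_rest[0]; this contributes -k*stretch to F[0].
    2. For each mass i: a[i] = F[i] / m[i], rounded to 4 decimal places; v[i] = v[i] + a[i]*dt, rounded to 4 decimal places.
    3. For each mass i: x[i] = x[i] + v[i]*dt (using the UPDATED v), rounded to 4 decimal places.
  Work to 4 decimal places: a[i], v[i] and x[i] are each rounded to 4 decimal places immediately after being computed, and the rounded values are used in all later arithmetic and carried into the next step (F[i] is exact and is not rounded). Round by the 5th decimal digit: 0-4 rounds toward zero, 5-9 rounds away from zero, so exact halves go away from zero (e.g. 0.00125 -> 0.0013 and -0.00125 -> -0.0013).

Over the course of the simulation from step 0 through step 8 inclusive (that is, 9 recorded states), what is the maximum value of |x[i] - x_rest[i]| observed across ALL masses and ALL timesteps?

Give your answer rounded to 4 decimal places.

Step 0: x=[4.0000 11.0000 16.0000 21.0000] v=[0.0000 0.0000 0.0000 0.0000]
Step 1: x=[4.2400 10.8400 16.0000 21.0000] v=[1.2000 -0.8000 0.0000 0.0000]
Step 2: x=[4.6688 10.5648 15.9872 21.0000] v=[2.1440 -1.3760 -0.0640 0.0000]
Step 3: x=[5.1958 10.2517 15.9416 20.9990] v=[2.6349 -1.5654 -0.2278 -0.0051]
Step 4: x=[5.7116 9.9893 15.8454 20.9934] v=[2.5789 -1.3118 -0.4808 -0.0281]
Step 5: x=[6.1127 9.8532 15.6926 20.9759] v=[2.0053 -0.6804 -0.7640 -0.0873]
Step 6: x=[6.3240 9.8850 15.4953 20.9358] v=[1.0564 0.1592 -0.9864 -0.2006]
Step 7: x=[6.3142 10.0808 15.2844 20.8604] v=[-0.0488 0.9789 -1.0543 -0.3768]
Step 8: x=[6.1006 10.3915 15.1033 20.7390] v=[-1.0678 1.5537 -0.9053 -0.6072]
Max displacement = 1.3240

Answer: 1.3240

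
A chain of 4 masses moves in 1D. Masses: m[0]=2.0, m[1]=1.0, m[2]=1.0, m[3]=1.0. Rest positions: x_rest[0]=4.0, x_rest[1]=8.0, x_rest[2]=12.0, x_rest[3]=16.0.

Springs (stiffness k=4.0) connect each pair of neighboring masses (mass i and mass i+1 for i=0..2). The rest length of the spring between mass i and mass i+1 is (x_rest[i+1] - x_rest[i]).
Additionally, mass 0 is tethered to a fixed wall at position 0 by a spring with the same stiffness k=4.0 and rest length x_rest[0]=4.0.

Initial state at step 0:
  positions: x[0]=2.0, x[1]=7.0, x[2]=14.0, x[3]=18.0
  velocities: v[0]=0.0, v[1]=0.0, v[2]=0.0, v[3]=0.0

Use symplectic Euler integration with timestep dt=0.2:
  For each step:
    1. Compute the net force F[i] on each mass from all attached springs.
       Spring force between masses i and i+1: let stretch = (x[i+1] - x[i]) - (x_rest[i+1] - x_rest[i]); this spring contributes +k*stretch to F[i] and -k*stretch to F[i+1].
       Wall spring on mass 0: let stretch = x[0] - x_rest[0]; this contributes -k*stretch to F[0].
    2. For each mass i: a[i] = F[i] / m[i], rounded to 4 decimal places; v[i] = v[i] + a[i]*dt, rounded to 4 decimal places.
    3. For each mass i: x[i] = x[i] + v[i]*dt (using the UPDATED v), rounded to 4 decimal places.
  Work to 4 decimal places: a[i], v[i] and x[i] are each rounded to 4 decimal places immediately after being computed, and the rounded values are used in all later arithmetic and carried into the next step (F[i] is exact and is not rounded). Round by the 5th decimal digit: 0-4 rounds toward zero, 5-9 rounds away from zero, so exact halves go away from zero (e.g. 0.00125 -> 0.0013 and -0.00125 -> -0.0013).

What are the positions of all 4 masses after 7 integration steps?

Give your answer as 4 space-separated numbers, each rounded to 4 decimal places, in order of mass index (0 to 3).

Step 0: x=[2.0000 7.0000 14.0000 18.0000] v=[0.0000 0.0000 0.0000 0.0000]
Step 1: x=[2.2400 7.3200 13.5200 18.0000] v=[1.2000 1.6000 -2.4000 0.0000]
Step 2: x=[2.7072 7.8192 12.7648 17.9232] v=[2.3360 2.4960 -3.7760 -0.3840]
Step 3: x=[3.3668 8.2918 12.0436 17.6611] v=[3.2979 2.3629 -3.6058 -1.3107]
Step 4: x=[4.1510 8.5767 11.6210 17.1402] v=[3.9212 1.4243 -2.1132 -2.6047]
Step 5: x=[4.9572 8.6405 11.5943 16.3762] v=[4.0311 0.3192 -0.1333 -3.8201]
Step 6: x=[5.6615 8.5876 11.8601 15.4871] v=[3.5215 -0.2644 1.3292 -4.4456]
Step 7: x=[6.1470 8.5901 12.1827 14.6577] v=[2.4273 0.0127 1.6128 -4.1472]

Answer: 6.1470 8.5901 12.1827 14.6577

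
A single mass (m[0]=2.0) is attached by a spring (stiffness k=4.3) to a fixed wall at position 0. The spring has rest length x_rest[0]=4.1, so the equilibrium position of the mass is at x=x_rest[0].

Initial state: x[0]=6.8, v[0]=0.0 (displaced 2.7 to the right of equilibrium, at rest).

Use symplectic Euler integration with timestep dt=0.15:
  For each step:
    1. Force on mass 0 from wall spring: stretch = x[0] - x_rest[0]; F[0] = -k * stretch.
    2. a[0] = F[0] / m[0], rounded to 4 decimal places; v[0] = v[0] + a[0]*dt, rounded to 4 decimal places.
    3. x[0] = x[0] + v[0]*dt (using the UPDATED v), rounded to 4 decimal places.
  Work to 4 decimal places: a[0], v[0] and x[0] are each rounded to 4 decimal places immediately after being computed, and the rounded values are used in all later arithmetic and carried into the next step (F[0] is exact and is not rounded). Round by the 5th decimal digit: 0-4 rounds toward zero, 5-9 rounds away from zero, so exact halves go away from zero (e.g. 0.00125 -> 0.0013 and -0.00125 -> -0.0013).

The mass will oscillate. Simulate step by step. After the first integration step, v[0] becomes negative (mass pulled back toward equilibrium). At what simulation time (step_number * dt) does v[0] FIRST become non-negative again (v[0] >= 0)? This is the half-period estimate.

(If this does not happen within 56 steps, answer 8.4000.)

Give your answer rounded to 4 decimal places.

Step 0: x=[6.8000] v=[0.0000]
Step 1: x=[6.6694] v=[-0.8708]
Step 2: x=[6.4145] v=[-1.6994]
Step 3: x=[6.0476] v=[-2.4458]
Step 4: x=[5.5865] v=[-3.0739]
Step 5: x=[5.0535] v=[-3.5533]
Step 6: x=[4.4744] v=[-3.8608]
Step 7: x=[3.8772] v=[-3.9816]
Step 8: x=[3.2907] v=[-3.9098]
Step 9: x=[2.7434] v=[-3.6488]
Step 10: x=[2.2617] v=[-3.2113]
Step 11: x=[1.8689] v=[-2.6185]
Step 12: x=[1.5841] v=[-1.8990]
Step 13: x=[1.4210] v=[-1.0876]
Step 14: x=[1.3875] v=[-0.2236]
Step 15: x=[1.4852] v=[0.6512]
First v>=0 after going negative at step 15, time=2.2500

Answer: 2.2500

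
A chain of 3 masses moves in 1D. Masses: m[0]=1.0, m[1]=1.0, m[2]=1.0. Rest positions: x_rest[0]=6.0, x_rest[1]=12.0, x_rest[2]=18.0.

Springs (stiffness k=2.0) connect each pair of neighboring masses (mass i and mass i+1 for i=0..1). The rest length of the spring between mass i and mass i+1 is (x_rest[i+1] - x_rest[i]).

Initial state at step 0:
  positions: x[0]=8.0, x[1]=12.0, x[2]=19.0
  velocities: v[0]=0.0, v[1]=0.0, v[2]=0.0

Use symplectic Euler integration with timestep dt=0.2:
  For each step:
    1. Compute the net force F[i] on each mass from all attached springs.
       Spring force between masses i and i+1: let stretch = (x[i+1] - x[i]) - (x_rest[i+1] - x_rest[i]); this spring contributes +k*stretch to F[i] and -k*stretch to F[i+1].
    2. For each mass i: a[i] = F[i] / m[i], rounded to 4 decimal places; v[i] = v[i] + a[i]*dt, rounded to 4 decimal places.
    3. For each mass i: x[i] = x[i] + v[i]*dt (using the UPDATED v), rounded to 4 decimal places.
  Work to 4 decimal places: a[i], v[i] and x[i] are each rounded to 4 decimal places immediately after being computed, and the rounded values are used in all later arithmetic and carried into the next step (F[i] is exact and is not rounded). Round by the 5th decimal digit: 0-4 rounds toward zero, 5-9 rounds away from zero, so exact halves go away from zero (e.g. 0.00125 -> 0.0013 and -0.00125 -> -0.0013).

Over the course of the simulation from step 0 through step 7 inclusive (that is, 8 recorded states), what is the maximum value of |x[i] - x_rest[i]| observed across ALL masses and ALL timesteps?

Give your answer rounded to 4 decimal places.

Step 0: x=[8.0000 12.0000 19.0000] v=[0.0000 0.0000 0.0000]
Step 1: x=[7.8400 12.2400 18.9200] v=[-0.8000 1.2000 -0.4000]
Step 2: x=[7.5520 12.6624 18.7856] v=[-1.4400 2.1120 -0.6720]
Step 3: x=[7.1928 13.1658 18.6413] v=[-1.7958 2.5171 -0.7213]
Step 4: x=[6.8315 13.6294 18.5390] v=[-1.8066 2.3181 -0.5115]
Step 5: x=[6.5340 13.9420 18.5239] v=[-1.4874 1.5628 -0.0753]
Step 6: x=[6.3492 14.0285 18.6223] v=[-0.9242 0.4324 0.4919]
Step 7: x=[6.2987 13.8681 18.8332] v=[-0.2525 -0.8018 1.0544]
Max displacement = 2.0285

Answer: 2.0285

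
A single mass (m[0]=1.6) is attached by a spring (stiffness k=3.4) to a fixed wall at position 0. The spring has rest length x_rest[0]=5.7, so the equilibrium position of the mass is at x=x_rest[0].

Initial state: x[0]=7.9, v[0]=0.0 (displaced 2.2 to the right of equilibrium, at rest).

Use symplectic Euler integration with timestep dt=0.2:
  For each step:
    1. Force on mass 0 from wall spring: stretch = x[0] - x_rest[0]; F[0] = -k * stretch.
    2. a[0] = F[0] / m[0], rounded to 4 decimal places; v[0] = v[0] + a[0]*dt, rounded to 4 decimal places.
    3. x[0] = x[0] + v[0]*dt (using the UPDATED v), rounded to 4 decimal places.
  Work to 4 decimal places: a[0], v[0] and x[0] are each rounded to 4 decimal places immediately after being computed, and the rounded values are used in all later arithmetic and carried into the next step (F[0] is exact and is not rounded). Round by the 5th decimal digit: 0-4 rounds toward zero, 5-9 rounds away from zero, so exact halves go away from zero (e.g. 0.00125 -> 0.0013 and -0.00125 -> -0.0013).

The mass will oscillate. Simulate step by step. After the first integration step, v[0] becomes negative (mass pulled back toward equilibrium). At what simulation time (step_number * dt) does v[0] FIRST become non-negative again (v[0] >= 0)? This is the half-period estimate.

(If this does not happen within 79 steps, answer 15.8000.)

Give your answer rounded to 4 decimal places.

Answer: 2.2000

Derivation:
Step 0: x=[7.9000] v=[0.0000]
Step 1: x=[7.7130] v=[-0.9350]
Step 2: x=[7.3549] v=[-1.7905]
Step 3: x=[6.8561] v=[-2.4938]
Step 4: x=[6.2591] v=[-2.9851]
Step 5: x=[5.6146] v=[-3.2227]
Step 6: x=[4.9773] v=[-3.1864]
Step 7: x=[4.4014] v=[-2.8793]
Step 8: x=[3.9359] v=[-2.3274]
Step 9: x=[3.6204] v=[-1.5777]
Step 10: x=[3.4816] v=[-0.6939]
Step 11: x=[3.5314] v=[0.2489]
First v>=0 after going negative at step 11, time=2.2000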